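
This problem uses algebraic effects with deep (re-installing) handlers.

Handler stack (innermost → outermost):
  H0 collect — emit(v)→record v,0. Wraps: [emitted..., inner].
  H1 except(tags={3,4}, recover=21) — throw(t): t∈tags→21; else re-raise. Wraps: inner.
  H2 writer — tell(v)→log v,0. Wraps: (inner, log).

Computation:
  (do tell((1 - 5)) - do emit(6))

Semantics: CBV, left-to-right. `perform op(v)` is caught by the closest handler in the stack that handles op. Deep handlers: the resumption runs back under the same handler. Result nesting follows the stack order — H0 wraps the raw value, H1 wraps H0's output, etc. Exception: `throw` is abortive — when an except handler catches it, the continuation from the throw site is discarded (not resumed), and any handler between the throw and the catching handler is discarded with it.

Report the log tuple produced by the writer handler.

Answer: (-4)

Evaluation trace:
tell(-4) @ H2 ⇒ log+=-4
emit(6) @ H0 ⇒ out+=6
H0 returns [6, 0]
H1 returns [6, 0]
H2 returns ([6, 0], (-4))
= ([6, 0], (-4))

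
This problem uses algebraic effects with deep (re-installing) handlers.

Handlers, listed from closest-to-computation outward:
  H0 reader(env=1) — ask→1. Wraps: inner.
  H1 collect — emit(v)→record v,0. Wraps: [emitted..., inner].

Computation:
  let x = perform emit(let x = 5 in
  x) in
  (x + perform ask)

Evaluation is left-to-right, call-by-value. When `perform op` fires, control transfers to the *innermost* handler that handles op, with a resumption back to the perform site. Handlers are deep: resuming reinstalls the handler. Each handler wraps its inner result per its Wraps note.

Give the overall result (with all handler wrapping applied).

Working:
emit(5) @ H1 ⇒ out+=5
ask @ H0 ⇒ 1
H0 returns 1
H1 returns [5, 1]
= [5, 1]

Answer: [5, 1]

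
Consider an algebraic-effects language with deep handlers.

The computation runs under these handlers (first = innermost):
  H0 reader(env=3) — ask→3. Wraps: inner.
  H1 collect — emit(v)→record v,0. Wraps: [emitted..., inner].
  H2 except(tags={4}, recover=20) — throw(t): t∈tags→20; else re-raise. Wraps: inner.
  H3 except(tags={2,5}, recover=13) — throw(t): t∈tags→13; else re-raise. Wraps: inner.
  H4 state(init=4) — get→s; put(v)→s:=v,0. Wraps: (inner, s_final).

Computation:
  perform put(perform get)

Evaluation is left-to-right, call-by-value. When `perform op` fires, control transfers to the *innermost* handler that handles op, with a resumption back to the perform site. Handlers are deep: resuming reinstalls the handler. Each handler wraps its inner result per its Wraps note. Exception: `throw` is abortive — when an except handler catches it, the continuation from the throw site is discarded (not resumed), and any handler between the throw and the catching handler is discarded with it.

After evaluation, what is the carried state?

Step-by-step:
get @ H4 ⇒ 4
put(4) @ H4 ⇒ s:=4
H0 returns 0
H1 returns [0]
H2 returns [0]
H3 returns [0]
H4 returns ([0], 4)
= ([0], 4)

Answer: 4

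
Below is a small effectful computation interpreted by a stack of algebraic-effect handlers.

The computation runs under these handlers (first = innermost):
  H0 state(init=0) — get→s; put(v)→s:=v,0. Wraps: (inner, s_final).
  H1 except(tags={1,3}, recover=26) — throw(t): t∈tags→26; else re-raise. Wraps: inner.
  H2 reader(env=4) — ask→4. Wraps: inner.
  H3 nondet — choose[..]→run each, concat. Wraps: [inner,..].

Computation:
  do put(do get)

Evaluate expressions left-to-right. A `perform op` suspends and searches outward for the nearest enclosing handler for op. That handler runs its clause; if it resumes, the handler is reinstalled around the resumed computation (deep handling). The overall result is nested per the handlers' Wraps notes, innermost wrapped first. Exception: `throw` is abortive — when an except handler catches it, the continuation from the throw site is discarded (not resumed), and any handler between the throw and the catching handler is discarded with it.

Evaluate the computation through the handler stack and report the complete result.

Step-by-step:
get @ H0 ⇒ 0
put(0) @ H0 ⇒ s:=0
H0 returns (0, 0)
H1 returns (0, 0)
H2 returns (0, 0)
H3 returns [(0, 0)]
= [(0, 0)]

Answer: [(0, 0)]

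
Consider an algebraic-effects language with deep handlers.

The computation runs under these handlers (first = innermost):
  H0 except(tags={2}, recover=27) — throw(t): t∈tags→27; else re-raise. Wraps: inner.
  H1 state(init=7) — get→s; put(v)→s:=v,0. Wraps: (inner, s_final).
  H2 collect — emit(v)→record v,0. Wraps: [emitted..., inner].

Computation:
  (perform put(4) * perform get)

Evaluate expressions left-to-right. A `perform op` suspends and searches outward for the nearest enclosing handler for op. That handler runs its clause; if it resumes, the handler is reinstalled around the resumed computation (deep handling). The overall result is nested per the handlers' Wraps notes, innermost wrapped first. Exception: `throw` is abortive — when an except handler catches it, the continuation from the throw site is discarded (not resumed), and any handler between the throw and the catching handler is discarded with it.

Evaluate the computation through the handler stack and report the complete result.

Step-by-step:
put(4) @ H1 ⇒ s:=4
get @ H1 ⇒ 4
H0 returns 0
H1 returns (0, 4)
H2 returns [(0, 4)]
= [(0, 4)]

Answer: [(0, 4)]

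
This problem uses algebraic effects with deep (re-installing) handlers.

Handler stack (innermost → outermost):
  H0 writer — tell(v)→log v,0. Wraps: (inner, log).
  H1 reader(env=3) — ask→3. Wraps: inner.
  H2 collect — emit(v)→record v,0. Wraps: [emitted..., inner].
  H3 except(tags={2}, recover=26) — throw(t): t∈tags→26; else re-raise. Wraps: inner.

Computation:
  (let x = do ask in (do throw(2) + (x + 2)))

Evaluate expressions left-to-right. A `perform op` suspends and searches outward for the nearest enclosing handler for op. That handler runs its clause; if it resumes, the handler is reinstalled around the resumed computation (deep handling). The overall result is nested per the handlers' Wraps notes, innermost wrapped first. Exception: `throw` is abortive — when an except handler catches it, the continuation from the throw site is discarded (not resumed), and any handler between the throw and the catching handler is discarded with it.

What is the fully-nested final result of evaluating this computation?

Evaluation trace:
ask @ H1 ⇒ 3
throw(2) @ H3 caught ⇒ 26
= 26

Answer: 26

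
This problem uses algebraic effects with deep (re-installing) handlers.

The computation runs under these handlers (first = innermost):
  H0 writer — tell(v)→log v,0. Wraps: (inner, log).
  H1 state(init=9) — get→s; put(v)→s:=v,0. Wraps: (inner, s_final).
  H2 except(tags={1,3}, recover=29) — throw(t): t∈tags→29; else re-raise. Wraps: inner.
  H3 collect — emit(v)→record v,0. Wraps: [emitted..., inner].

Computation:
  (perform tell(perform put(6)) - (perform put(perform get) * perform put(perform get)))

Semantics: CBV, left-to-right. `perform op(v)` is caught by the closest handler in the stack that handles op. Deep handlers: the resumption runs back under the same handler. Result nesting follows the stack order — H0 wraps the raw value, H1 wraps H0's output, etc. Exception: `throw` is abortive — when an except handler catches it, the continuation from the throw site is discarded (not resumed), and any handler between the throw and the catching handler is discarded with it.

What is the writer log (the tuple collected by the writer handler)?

Working:
put(6) @ H1 ⇒ s:=6
tell(0) @ H0 ⇒ log+=0
get @ H1 ⇒ 6
put(6) @ H1 ⇒ s:=6
get @ H1 ⇒ 6
put(6) @ H1 ⇒ s:=6
H0 returns (0, (0))
H1 returns ((0, (0)), 6)
H2 returns ((0, (0)), 6)
H3 returns [((0, (0)), 6)]
= [((0, (0)), 6)]

Answer: (0)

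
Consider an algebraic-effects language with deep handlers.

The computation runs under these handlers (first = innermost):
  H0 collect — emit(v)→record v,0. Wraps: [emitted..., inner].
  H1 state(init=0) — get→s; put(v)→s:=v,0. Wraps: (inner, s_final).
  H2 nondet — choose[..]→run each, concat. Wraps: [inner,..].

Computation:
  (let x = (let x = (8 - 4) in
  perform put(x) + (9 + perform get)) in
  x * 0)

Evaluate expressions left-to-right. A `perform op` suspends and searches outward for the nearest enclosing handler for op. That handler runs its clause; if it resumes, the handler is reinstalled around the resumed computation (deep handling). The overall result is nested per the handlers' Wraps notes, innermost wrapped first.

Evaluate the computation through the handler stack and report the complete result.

Step-by-step:
put(4) @ H1 ⇒ s:=4
get @ H1 ⇒ 4
H0 returns [0]
H1 returns ([0], 4)
H2 returns [([0], 4)]
= [([0], 4)]

Answer: [([0], 4)]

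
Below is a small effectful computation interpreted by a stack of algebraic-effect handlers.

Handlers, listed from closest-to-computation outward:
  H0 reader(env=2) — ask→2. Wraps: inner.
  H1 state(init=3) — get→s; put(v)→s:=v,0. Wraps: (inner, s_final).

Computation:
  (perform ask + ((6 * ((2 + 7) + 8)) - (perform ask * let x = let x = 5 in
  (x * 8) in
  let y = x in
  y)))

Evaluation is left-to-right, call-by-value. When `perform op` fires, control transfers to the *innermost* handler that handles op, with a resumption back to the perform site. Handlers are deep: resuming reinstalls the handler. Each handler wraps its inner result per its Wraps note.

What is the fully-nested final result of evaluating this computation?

Working:
ask @ H0 ⇒ 2
ask @ H0 ⇒ 2
H0 returns 24
H1 returns (24, 3)
= (24, 3)

Answer: (24, 3)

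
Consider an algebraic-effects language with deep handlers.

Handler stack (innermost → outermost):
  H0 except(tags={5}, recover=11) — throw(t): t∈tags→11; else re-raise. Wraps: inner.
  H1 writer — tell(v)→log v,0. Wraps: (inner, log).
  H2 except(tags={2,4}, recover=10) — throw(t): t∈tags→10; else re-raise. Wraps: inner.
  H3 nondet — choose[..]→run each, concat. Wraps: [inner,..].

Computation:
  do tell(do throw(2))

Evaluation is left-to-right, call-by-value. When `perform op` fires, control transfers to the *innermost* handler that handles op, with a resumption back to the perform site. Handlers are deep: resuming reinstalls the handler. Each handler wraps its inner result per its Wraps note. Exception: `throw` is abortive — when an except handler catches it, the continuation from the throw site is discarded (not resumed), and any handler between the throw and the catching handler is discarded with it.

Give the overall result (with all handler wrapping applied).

Answer: [10]

Step-by-step:
throw(2) @ H0 re-raised
throw(2) @ H2 caught ⇒ 10
H3 returns [10]
= [10]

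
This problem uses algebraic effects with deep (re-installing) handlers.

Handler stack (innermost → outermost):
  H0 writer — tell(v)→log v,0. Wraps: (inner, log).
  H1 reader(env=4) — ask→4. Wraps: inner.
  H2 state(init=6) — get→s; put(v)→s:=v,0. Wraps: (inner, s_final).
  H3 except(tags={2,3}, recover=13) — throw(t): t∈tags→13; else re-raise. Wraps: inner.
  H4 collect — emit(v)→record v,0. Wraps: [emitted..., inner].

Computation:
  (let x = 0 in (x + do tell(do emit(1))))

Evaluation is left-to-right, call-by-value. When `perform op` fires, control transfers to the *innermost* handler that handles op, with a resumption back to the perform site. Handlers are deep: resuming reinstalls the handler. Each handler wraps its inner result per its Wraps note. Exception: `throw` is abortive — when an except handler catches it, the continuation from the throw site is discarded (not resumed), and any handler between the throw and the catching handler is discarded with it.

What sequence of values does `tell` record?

Evaluation trace:
emit(1) @ H4 ⇒ out+=1
tell(0) @ H0 ⇒ log+=0
H0 returns (0, (0))
H1 returns (0, (0))
H2 returns ((0, (0)), 6)
H3 returns ((0, (0)), 6)
H4 returns [1, ((0, (0)), 6)]
= [1, ((0, (0)), 6)]

Answer: (0)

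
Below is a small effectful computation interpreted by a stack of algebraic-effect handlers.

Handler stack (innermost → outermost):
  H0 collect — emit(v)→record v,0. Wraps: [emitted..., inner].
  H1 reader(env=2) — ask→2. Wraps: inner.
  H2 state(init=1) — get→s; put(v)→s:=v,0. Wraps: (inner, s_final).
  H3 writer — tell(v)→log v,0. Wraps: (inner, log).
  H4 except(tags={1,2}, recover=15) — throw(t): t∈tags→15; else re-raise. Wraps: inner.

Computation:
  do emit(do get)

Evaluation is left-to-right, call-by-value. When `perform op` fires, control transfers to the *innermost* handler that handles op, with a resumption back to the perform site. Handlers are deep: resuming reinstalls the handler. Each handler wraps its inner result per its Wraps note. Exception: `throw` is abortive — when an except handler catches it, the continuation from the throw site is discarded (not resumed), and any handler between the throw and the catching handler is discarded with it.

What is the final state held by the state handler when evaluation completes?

Working:
get @ H2 ⇒ 1
emit(1) @ H0 ⇒ out+=1
H0 returns [1, 0]
H1 returns [1, 0]
H2 returns ([1, 0], 1)
H3 returns (([1, 0], 1), ())
H4 returns (([1, 0], 1), ())
= (([1, 0], 1), ())

Answer: 1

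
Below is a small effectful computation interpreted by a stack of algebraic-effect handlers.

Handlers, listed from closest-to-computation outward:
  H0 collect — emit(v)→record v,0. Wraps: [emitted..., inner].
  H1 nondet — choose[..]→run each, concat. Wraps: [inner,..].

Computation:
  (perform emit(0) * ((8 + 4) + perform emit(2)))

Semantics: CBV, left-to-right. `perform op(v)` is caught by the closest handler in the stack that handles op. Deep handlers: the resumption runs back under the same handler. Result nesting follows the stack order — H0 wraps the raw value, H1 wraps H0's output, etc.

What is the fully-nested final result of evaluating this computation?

Evaluation trace:
emit(0) @ H0 ⇒ out+=0
emit(2) @ H0 ⇒ out+=2
H0 returns [0, 2, 0]
H1 returns [[0, 2, 0]]
= [[0, 2, 0]]

Answer: [[0, 2, 0]]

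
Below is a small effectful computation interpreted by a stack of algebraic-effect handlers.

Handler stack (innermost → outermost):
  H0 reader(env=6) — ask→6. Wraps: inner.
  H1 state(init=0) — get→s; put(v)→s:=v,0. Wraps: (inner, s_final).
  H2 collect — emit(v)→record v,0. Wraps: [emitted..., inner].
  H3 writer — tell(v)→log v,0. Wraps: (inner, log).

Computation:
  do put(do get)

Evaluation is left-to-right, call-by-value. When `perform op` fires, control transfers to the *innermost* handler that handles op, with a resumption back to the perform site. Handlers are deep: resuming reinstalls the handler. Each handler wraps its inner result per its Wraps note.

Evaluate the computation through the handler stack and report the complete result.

Answer: ([(0, 0)], ())

Step-by-step:
get @ H1 ⇒ 0
put(0) @ H1 ⇒ s:=0
H0 returns 0
H1 returns (0, 0)
H2 returns [(0, 0)]
H3 returns ([(0, 0)], ())
= ([(0, 0)], ())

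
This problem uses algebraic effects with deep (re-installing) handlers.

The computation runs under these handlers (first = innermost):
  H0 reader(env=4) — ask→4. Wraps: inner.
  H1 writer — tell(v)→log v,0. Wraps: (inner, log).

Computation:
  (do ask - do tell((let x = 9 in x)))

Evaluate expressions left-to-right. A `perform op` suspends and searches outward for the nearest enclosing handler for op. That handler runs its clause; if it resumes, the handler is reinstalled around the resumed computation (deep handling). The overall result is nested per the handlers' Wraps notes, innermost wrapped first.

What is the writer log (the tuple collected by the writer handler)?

Answer: (9)

Working:
ask @ H0 ⇒ 4
tell(9) @ H1 ⇒ log+=9
H0 returns 4
H1 returns (4, (9))
= (4, (9))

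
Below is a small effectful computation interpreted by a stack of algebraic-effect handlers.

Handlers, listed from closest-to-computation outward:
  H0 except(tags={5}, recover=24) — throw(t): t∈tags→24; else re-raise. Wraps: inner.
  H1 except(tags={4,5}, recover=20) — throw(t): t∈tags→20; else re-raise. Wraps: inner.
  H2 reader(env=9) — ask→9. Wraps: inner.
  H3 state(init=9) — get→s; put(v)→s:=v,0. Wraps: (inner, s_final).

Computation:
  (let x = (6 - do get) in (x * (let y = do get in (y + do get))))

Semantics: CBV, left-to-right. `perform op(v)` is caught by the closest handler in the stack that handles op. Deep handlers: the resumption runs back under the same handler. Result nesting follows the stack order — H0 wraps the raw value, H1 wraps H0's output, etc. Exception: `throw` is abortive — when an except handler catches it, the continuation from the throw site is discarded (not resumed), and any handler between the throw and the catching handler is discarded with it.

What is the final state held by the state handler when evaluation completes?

Answer: 9

Step-by-step:
get @ H3 ⇒ 9
get @ H3 ⇒ 9
get @ H3 ⇒ 9
H0 returns -54
H1 returns -54
H2 returns -54
H3 returns (-54, 9)
= (-54, 9)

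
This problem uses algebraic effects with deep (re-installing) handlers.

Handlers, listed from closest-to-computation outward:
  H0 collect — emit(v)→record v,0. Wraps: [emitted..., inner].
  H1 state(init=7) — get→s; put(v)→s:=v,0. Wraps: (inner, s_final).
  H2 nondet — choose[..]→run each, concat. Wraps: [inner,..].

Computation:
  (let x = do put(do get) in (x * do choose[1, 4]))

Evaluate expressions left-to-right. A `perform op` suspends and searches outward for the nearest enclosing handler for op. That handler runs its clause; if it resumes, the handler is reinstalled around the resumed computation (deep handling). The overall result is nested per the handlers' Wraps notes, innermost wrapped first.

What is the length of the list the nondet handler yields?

Answer: 2

Step-by-step:
get @ H1 ⇒ 7
put(7) @ H1 ⇒ s:=7
choose[1, 4] @ H2
  branch[0] choose=1:
    H0 returns [0]
    H1 returns ([0], 7)
    H2 returns [([0], 7)]
  branch[1] choose=4:
    H0 returns [0]
    H1 returns ([0], 7)
    H2 returns [([0], 7)]
= [([0], 7), ([0], 7)]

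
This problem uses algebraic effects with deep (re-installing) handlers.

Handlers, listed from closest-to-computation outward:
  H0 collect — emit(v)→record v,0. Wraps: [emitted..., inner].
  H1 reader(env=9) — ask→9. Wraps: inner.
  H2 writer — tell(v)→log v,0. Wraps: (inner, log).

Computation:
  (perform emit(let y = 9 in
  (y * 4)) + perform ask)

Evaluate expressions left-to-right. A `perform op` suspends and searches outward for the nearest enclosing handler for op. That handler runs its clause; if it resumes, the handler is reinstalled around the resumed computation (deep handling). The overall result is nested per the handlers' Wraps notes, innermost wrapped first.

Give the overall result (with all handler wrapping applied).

Working:
emit(36) @ H0 ⇒ out+=36
ask @ H1 ⇒ 9
H0 returns [36, 9]
H1 returns [36, 9]
H2 returns ([36, 9], ())
= ([36, 9], ())

Answer: ([36, 9], ())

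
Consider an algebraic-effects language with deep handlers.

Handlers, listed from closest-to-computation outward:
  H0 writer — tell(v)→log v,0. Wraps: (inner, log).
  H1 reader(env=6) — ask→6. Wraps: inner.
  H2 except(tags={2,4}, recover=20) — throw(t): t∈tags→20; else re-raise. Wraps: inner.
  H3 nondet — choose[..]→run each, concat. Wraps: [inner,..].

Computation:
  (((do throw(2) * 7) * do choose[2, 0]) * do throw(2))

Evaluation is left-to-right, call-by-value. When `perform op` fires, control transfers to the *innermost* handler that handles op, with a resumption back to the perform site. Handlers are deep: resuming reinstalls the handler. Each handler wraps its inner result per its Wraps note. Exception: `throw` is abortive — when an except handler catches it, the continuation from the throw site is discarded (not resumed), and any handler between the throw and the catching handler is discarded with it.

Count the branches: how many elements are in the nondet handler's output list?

Step-by-step:
throw(2) @ H2 caught ⇒ 20
H3 returns [20]
= [20]

Answer: 1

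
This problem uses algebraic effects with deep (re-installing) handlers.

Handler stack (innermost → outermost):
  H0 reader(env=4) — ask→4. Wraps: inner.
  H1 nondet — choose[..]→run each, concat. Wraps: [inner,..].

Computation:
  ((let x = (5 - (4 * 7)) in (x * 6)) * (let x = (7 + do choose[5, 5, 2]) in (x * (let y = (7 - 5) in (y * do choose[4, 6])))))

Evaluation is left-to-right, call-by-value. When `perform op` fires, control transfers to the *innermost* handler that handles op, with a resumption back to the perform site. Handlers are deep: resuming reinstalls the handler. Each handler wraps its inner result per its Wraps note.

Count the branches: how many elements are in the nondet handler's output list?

Answer: 6

Evaluation trace:
choose[5, 5, 2] @ H1
  branch[0] choose=5:
    choose[4, 6] @ H1
      branch[0] choose=4:
        H0 returns -13248
        H1 returns [-13248]
      branch[1] choose=6:
        H0 returns -19872
        H1 returns [-19872]
  branch[1] choose=5:
    choose[4, 6] @ H1
      branch[0] choose=4:
        H0 returns -13248
        H1 returns [-13248]
      branch[1] choose=6:
        H0 returns -19872
        H1 returns [-19872]
  branch[2] choose=2:
    choose[4, 6] @ H1
      branch[0] choose=4:
        H0 returns -9936
        H1 returns [-9936]
      branch[1] choose=6:
        H0 returns -14904
        H1 returns [-14904]
= [-13248, -19872, -13248, -19872, -9936, -14904]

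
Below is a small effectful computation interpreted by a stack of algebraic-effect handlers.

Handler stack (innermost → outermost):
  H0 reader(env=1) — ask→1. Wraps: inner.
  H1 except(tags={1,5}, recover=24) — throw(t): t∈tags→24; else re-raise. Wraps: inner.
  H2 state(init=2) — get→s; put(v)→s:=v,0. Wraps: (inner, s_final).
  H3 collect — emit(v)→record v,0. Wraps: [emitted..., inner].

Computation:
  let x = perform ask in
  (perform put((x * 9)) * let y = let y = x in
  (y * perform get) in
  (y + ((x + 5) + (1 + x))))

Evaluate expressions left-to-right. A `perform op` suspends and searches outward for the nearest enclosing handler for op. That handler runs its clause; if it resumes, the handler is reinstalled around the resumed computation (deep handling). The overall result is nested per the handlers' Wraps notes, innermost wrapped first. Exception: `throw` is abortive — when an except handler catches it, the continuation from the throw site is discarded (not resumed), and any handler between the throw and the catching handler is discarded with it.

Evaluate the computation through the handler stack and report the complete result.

Answer: [(0, 9)]

Working:
ask @ H0 ⇒ 1
put(9) @ H2 ⇒ s:=9
get @ H2 ⇒ 9
H0 returns 0
H1 returns 0
H2 returns (0, 9)
H3 returns [(0, 9)]
= [(0, 9)]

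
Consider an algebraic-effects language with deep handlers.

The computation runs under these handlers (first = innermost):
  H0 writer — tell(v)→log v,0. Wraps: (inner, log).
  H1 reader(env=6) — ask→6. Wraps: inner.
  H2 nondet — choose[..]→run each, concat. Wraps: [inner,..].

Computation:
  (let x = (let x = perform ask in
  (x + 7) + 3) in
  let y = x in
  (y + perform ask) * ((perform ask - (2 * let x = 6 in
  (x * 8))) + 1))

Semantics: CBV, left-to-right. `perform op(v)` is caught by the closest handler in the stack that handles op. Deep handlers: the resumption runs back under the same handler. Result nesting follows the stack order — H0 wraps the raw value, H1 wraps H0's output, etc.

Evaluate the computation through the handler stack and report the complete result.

Step-by-step:
ask @ H1 ⇒ 6
ask @ H1 ⇒ 6
ask @ H1 ⇒ 6
H0 returns (-1958, ())
H1 returns (-1958, ())
H2 returns [(-1958, ())]
= [(-1958, ())]

Answer: [(-1958, ())]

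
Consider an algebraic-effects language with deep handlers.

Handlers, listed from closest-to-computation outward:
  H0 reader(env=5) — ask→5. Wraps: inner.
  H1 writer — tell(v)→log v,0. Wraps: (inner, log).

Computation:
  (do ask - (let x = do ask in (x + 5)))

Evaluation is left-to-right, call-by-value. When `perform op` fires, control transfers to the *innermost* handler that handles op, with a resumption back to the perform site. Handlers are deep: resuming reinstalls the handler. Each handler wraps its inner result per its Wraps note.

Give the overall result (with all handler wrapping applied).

Step-by-step:
ask @ H0 ⇒ 5
ask @ H0 ⇒ 5
H0 returns -5
H1 returns (-5, ())
= (-5, ())

Answer: (-5, ())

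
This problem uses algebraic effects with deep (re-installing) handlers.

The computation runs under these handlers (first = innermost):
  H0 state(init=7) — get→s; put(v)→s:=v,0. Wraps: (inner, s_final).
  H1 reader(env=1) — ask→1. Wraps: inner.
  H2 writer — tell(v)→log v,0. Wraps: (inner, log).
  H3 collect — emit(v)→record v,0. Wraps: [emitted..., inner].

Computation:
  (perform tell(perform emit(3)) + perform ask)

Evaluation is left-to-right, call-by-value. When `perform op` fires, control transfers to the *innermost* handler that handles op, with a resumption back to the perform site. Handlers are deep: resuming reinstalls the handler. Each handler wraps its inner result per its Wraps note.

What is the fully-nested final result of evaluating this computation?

Evaluation trace:
emit(3) @ H3 ⇒ out+=3
tell(0) @ H2 ⇒ log+=0
ask @ H1 ⇒ 1
H0 returns (1, 7)
H1 returns (1, 7)
H2 returns ((1, 7), (0))
H3 returns [3, ((1, 7), (0))]
= [3, ((1, 7), (0))]

Answer: [3, ((1, 7), (0))]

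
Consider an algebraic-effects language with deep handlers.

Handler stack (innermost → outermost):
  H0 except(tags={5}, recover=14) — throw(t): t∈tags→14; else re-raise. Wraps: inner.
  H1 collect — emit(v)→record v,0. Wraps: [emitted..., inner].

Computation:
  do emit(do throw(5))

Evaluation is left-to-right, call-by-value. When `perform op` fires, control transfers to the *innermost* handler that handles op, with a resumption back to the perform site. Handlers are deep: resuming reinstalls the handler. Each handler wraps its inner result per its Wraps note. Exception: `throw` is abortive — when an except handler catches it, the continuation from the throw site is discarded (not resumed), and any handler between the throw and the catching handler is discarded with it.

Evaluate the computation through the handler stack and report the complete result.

Working:
throw(5) @ H0 caught ⇒ 14
H1 returns [14]
= [14]

Answer: [14]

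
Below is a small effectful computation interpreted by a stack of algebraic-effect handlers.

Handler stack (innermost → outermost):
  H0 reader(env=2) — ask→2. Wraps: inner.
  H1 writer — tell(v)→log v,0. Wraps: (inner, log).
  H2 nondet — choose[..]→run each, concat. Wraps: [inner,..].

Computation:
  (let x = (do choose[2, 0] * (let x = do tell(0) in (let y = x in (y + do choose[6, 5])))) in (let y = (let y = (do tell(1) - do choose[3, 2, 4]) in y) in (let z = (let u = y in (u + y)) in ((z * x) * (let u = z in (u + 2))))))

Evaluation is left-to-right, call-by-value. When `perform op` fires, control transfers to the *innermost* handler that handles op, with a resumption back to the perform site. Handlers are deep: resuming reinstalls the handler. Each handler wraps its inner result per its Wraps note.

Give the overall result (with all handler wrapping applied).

Evaluation trace:
choose[2, 0] @ H2
  branch[0] choose=2:
    tell(0) @ H1 ⇒ log+=0
    choose[6, 5] @ H2
      branch[0] choose=6:
        tell(1) @ H1 ⇒ log+=1
        choose[3, 2, 4] @ H2
          branch[0] choose=3:
            H0 returns 288
            H1 returns (288, (0, 1))
            H2 returns [(288, (0, 1))]
          branch[1] choose=2:
            H0 returns 96
            H1 returns (96, (0, 1))
            H2 returns [(96, (0, 1))]
          branch[2] choose=4:
            H0 returns 576
            H1 returns (576, (0, 1))
            H2 returns [(576, (0, 1))]
      branch[1] choose=5:
        tell(1) @ H1 ⇒ log+=1
        choose[3, 2, 4] @ H2
          branch[0] choose=3:
            H0 returns 240
            H1 returns (240, (0, 1))
            H2 returns [(240, (0, 1))]
          branch[1] choose=2:
            H0 returns 80
            H1 returns (80, (0, 1))
            H2 returns [(80, (0, 1))]
          branch[2] choose=4:
            H0 returns 480
            H1 returns (480, (0, 1))
            H2 returns [(480, (0, 1))]
  branch[1] choose=0:
    tell(0) @ H1 ⇒ log+=0
    choose[6, 5] @ H2
      branch[0] choose=6:
        tell(1) @ H1 ⇒ log+=1
        choose[3, 2, 4] @ H2
          branch[0] choose=3:
            H0 returns 0
            H1 returns (0, (0, 1))
            H2 returns [(0, (0, 1))]
          branch[1] choose=2:
            H0 returns 0
            H1 returns (0, (0, 1))
            H2 returns [(0, (0, 1))]
          branch[2] choose=4:
            H0 returns 0
            H1 returns (0, (0, 1))
            H2 returns [(0, (0, 1))]
      branch[1] choose=5:
        tell(1) @ H1 ⇒ log+=1
        choose[3, 2, 4] @ H2
          branch[0] choose=3:
            H0 returns 0
            H1 returns (0, (0, 1))
            H2 returns [(0, (0, 1))]
          branch[1] choose=2:
            H0 returns 0
            H1 returns (0, (0, 1))
            H2 returns [(0, (0, 1))]
          branch[2] choose=4:
            H0 returns 0
            H1 returns (0, (0, 1))
            H2 returns [(0, (0, 1))]
= [(288, (0, 1)), (96, (0, 1)), (576, (0, 1)), (240, (0, 1)), (80, (0, 1)), (480, (0, 1)), (0, (0, 1)), (0, (0, 1)), (0, (0, 1)), (0, (0, 1)), (0, (0, 1)), (0, (0, 1))]

Answer: [(288, (0, 1)), (96, (0, 1)), (576, (0, 1)), (240, (0, 1)), (80, (0, 1)), (480, (0, 1)), (0, (0, 1)), (0, (0, 1)), (0, (0, 1)), (0, (0, 1)), (0, (0, 1)), (0, (0, 1))]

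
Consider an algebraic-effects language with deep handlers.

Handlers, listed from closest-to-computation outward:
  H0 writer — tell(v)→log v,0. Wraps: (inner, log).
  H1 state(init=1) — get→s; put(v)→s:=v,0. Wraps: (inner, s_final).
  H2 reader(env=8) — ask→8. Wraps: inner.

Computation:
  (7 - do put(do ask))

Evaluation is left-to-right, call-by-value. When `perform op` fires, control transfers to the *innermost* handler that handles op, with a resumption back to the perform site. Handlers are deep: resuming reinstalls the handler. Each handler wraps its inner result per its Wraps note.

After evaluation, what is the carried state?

Answer: 8

Step-by-step:
ask @ H2 ⇒ 8
put(8) @ H1 ⇒ s:=8
H0 returns (7, ())
H1 returns ((7, ()), 8)
H2 returns ((7, ()), 8)
= ((7, ()), 8)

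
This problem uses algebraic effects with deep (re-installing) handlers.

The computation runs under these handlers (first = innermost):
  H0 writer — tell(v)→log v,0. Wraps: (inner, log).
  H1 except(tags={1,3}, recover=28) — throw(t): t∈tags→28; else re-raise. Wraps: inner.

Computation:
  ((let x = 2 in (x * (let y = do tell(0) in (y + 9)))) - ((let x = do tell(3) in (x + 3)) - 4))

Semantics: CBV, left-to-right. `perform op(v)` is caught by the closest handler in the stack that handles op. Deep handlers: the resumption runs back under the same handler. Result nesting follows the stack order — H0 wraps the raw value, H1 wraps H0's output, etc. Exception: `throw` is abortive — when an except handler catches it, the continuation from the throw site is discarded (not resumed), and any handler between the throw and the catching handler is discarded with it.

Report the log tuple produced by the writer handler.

Working:
tell(0) @ H0 ⇒ log+=0
tell(3) @ H0 ⇒ log+=3
H0 returns (19, (0, 3))
H1 returns (19, (0, 3))
= (19, (0, 3))

Answer: (0, 3)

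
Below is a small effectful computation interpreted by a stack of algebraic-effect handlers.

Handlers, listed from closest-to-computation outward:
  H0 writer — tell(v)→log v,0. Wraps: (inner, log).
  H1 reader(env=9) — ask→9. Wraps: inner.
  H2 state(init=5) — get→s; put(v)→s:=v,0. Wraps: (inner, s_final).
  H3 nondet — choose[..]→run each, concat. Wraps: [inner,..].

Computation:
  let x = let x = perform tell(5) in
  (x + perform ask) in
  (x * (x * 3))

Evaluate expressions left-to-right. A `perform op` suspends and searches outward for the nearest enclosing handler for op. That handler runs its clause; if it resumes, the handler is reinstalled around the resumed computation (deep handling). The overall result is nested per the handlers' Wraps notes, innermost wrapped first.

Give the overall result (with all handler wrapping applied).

Answer: [((243, (5)), 5)]

Working:
tell(5) @ H0 ⇒ log+=5
ask @ H1 ⇒ 9
H0 returns (243, (5))
H1 returns (243, (5))
H2 returns ((243, (5)), 5)
H3 returns [((243, (5)), 5)]
= [((243, (5)), 5)]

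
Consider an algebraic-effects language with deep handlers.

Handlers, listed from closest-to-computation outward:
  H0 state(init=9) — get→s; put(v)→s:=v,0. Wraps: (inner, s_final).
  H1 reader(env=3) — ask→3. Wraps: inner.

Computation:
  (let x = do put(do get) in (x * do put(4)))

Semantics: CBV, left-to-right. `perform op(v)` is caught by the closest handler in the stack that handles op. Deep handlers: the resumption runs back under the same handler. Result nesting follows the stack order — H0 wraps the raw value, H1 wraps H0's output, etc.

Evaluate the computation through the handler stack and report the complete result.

Answer: (0, 4)

Step-by-step:
get @ H0 ⇒ 9
put(9) @ H0 ⇒ s:=9
put(4) @ H0 ⇒ s:=4
H0 returns (0, 4)
H1 returns (0, 4)
= (0, 4)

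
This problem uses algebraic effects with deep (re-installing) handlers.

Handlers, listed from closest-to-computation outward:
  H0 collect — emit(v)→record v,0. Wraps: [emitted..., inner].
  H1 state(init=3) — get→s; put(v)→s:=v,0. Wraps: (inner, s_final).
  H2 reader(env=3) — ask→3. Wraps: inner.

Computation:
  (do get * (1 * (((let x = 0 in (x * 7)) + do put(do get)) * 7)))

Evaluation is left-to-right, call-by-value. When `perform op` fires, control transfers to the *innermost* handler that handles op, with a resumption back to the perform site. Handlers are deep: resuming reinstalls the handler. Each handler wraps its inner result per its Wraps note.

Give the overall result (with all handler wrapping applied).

Answer: ([0], 3)

Step-by-step:
get @ H1 ⇒ 3
get @ H1 ⇒ 3
put(3) @ H1 ⇒ s:=3
H0 returns [0]
H1 returns ([0], 3)
H2 returns ([0], 3)
= ([0], 3)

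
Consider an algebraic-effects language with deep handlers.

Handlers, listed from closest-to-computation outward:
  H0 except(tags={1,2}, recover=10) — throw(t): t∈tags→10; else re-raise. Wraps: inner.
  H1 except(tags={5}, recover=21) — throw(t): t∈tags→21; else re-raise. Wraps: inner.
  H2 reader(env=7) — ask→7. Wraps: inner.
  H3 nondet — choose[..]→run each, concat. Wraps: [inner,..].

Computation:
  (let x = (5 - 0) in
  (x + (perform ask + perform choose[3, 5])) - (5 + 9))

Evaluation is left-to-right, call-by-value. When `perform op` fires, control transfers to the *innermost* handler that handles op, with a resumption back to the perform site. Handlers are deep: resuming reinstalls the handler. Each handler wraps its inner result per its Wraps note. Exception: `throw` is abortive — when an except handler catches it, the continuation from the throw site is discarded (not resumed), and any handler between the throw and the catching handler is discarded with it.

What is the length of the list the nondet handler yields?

Answer: 2

Working:
ask @ H2 ⇒ 7
choose[3, 5] @ H3
  branch[0] choose=3:
    H0 returns 1
    H1 returns 1
    H2 returns 1
    H3 returns [1]
  branch[1] choose=5:
    H0 returns 3
    H1 returns 3
    H2 returns 3
    H3 returns [3]
= [1, 3]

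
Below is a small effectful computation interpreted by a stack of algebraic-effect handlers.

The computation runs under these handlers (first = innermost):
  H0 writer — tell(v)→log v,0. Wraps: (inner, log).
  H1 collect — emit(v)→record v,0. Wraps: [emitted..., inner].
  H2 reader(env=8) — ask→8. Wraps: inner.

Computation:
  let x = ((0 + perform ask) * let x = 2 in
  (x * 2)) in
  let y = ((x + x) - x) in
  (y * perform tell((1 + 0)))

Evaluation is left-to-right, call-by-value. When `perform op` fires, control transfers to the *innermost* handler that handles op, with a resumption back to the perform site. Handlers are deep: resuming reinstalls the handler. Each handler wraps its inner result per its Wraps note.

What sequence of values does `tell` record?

Working:
ask @ H2 ⇒ 8
tell(1) @ H0 ⇒ log+=1
H0 returns (0, (1))
H1 returns [(0, (1))]
H2 returns [(0, (1))]
= [(0, (1))]

Answer: (1)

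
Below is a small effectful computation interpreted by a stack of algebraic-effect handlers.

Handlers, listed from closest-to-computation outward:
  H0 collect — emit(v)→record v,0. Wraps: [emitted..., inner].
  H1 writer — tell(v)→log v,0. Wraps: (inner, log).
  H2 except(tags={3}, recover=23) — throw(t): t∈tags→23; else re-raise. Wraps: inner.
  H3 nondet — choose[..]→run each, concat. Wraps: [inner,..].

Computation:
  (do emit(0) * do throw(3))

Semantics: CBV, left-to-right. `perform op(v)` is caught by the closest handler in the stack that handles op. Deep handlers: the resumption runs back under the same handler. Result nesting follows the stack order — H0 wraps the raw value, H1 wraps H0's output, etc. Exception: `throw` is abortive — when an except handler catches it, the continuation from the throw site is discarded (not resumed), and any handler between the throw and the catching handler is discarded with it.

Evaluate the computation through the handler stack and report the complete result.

Working:
emit(0) @ H0 ⇒ out+=0
throw(3) @ H2 caught ⇒ 23
H3 returns [23]
= [23]

Answer: [23]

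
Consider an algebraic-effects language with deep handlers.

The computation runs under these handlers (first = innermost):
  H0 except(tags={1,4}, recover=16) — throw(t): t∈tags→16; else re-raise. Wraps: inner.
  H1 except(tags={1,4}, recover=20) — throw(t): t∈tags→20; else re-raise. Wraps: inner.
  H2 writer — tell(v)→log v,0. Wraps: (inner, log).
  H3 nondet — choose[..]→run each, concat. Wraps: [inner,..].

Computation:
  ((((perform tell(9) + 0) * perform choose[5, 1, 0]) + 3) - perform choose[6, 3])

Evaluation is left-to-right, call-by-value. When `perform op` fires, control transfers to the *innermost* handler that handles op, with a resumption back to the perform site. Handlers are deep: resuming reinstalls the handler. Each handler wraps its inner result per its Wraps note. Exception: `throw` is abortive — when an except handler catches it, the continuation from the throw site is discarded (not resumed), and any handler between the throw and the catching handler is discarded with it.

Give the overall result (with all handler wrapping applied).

Working:
tell(9) @ H2 ⇒ log+=9
choose[5, 1, 0] @ H3
  branch[0] choose=5:
    choose[6, 3] @ H3
      branch[0] choose=6:
        H0 returns -3
        H1 returns -3
        H2 returns (-3, (9))
        H3 returns [(-3, (9))]
      branch[1] choose=3:
        H0 returns 0
        H1 returns 0
        H2 returns (0, (9))
        H3 returns [(0, (9))]
  branch[1] choose=1:
    choose[6, 3] @ H3
      branch[0] choose=6:
        H0 returns -3
        H1 returns -3
        H2 returns (-3, (9))
        H3 returns [(-3, (9))]
      branch[1] choose=3:
        H0 returns 0
        H1 returns 0
        H2 returns (0, (9))
        H3 returns [(0, (9))]
  branch[2] choose=0:
    choose[6, 3] @ H3
      branch[0] choose=6:
        H0 returns -3
        H1 returns -3
        H2 returns (-3, (9))
        H3 returns [(-3, (9))]
      branch[1] choose=3:
        H0 returns 0
        H1 returns 0
        H2 returns (0, (9))
        H3 returns [(0, (9))]
= [(-3, (9)), (0, (9)), (-3, (9)), (0, (9)), (-3, (9)), (0, (9))]

Answer: [(-3, (9)), (0, (9)), (-3, (9)), (0, (9)), (-3, (9)), (0, (9))]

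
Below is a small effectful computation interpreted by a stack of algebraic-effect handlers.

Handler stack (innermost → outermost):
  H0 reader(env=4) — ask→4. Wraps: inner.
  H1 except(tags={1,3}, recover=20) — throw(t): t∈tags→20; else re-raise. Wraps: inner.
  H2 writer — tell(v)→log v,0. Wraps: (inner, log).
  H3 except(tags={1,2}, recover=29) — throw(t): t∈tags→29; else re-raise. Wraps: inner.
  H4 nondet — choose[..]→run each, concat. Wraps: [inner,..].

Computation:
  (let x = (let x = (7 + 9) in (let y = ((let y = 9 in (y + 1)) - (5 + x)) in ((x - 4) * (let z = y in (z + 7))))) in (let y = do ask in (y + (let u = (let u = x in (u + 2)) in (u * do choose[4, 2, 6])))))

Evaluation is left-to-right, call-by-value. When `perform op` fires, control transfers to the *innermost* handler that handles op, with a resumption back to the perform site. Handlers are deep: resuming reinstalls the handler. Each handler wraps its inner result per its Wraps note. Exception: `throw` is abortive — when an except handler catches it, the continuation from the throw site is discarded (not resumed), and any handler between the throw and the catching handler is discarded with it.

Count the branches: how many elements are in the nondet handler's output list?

Answer: 3

Evaluation trace:
ask @ H0 ⇒ 4
choose[4, 2, 6] @ H4
  branch[0] choose=4:
    H0 returns -180
    H1 returns -180
    H2 returns (-180, ())
    H3 returns (-180, ())
    H4 returns [(-180, ())]
  branch[1] choose=2:
    H0 returns -88
    H1 returns -88
    H2 returns (-88, ())
    H3 returns (-88, ())
    H4 returns [(-88, ())]
  branch[2] choose=6:
    H0 returns -272
    H1 returns -272
    H2 returns (-272, ())
    H3 returns (-272, ())
    H4 returns [(-272, ())]
= [(-180, ()), (-88, ()), (-272, ())]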